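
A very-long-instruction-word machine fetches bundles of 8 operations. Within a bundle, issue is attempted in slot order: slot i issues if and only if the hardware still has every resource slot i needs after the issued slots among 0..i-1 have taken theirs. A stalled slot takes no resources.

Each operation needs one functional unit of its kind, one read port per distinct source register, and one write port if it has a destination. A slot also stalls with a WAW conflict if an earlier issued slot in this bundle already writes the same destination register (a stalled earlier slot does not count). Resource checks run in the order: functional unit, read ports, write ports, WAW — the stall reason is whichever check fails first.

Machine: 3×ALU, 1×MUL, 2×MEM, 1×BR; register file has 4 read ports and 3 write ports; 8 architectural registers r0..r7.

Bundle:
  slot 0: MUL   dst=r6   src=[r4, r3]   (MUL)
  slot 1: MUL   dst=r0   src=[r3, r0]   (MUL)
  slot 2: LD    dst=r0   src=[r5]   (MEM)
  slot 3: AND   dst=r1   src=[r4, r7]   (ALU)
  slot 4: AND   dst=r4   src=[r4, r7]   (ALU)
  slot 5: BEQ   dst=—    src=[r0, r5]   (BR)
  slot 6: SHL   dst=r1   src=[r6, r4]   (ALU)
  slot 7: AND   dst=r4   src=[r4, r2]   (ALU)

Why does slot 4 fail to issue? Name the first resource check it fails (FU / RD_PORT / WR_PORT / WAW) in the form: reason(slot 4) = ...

#0 MUL src=r4,r3 dispatched  <A:3 Mu:0 Ld:2 B:1 rd:2 wr:2>
#1 MUL src=r3,r0 held:FU  <A:3 Mu:0 Ld:2 B:1 rd:2 wr:2>
#2 MEM src=r5 dispatched  <A:3 Mu:0 Ld:1 B:1 rd:1 wr:1>
#3 ALU src=r4,r7 held:RD_PORT  <A:3 Mu:0 Ld:1 B:1 rd:1 wr:1>
#4 ALU src=r4,r7 held:RD_PORT  <A:3 Mu:0 Ld:1 B:1 rd:1 wr:1>
#5 BR src=r0,r5 held:RD_PORT  <A:3 Mu:0 Ld:1 B:1 rd:1 wr:1>
#6 ALU src=r6,r4 held:RD_PORT  <A:3 Mu:0 Ld:1 B:1 rd:1 wr:1>
#7 ALU src=r4,r2 held:RD_PORT  <A:3 Mu:0 Ld:1 B:1 rd:1 wr:1>

reason(slot 4) = RD_PORT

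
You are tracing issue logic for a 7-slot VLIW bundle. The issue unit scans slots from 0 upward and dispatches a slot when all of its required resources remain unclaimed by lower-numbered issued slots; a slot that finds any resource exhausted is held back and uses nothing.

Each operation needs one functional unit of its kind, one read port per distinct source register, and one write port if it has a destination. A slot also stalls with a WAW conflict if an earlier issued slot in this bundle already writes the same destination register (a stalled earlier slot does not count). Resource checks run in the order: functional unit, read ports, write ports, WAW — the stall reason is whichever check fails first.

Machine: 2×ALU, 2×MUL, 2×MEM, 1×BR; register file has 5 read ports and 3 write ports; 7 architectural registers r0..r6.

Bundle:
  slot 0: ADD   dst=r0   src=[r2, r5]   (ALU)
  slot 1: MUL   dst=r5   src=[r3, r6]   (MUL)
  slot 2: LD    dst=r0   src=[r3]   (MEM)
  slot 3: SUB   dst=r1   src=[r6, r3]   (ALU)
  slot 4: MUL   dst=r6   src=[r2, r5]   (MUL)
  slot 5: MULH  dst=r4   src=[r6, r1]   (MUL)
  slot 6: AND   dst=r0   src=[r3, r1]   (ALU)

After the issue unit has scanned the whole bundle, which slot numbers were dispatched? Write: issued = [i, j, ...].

(0) want 1×ALU +2rd +1wr — yes → AL1|MU2|ME2|BR1|rd3|wr2
(1) want 1×MUL +2rd +1wr — yes → AL1|MU1|ME2|BR1|rd1|wr1
(2) want 1×MEM +1rd +1wr — WAW → AL1|MU1|ME2|BR1|rd1|wr1
(3) want 1×ALU +2rd +1wr — RD_PORT → AL1|MU1|ME2|BR1|rd1|wr1
(4) want 1×MUL +2rd +1wr — RD_PORT → AL1|MU1|ME2|BR1|rd1|wr1
(5) want 1×MUL +2rd +1wr — RD_PORT → AL1|MU1|ME2|BR1|rd1|wr1
(6) want 1×ALU +2rd +1wr — RD_PORT → AL1|MU1|ME2|BR1|rd1|wr1

issued = [0, 1]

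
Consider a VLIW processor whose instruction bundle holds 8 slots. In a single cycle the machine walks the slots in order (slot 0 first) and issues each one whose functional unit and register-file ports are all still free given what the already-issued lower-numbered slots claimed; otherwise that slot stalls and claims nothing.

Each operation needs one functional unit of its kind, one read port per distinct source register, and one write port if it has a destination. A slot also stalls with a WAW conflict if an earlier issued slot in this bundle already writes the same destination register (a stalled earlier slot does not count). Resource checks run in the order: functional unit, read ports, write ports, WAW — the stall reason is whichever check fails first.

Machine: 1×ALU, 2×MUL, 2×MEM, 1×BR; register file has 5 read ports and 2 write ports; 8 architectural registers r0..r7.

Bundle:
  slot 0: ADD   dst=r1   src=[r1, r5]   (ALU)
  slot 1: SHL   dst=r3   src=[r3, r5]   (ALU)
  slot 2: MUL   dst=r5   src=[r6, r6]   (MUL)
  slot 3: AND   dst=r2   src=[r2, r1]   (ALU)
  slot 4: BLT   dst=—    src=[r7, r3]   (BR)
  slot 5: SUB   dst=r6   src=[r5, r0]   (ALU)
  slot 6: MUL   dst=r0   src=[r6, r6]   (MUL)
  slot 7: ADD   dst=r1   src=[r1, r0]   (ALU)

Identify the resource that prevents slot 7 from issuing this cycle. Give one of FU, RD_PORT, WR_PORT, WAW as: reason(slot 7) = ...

reason(slot 7) = FU

[0] ALU needs rd=2 wr=1: ok; after: ALU=0 MUL=2 MEM=2 BR=1, R=3, W=1
[1] ALU needs rd=2 wr=1: FU; after: ALU=0 MUL=2 MEM=2 BR=1, R=3, W=1
[2] MUL needs rd=1 wr=1: ok; after: ALU=0 MUL=1 MEM=2 BR=1, R=2, W=0
[3] ALU needs rd=2 wr=1: FU; after: ALU=0 MUL=1 MEM=2 BR=1, R=2, W=0
[4] BR needs rd=2 wr=0: ok; after: ALU=0 MUL=1 MEM=2 BR=0, R=0, W=0
[5] ALU needs rd=2 wr=1: FU; after: ALU=0 MUL=1 MEM=2 BR=0, R=0, W=0
[6] MUL needs rd=1 wr=1: RD_PORT; after: ALU=0 MUL=1 MEM=2 BR=0, R=0, W=0
[7] ALU needs rd=2 wr=1: FU; after: ALU=0 MUL=1 MEM=2 BR=0, R=0, W=0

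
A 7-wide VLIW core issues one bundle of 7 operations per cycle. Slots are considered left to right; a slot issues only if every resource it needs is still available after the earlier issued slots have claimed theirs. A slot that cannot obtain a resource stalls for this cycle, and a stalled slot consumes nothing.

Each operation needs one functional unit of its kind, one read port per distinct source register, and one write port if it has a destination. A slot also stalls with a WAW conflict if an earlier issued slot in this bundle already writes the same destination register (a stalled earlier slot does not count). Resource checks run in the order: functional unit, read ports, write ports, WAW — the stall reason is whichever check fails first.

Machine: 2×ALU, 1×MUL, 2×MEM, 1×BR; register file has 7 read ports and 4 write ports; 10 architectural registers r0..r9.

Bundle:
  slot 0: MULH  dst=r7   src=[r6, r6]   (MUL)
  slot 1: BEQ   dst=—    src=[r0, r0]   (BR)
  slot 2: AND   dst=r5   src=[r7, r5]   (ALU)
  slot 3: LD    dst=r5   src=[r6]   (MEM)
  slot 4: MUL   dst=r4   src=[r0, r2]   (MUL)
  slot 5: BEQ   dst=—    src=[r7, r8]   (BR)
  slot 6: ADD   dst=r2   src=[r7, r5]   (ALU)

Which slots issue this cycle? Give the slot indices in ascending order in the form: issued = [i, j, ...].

issued = [0, 1, 2, 6]

slot 0 (MUL): ISSUE — free A2,Mu0,Ld2,B1 rp6 wp3
slot 1 (BR): ISSUE — free A2,Mu0,Ld2,B0 rp5 wp3
slot 2 (ALU): ISSUE — free A1,Mu0,Ld2,B0 rp3 wp2
slot 3 (MEM): stall WAW — free A1,Mu0,Ld2,B0 rp3 wp2
slot 4 (MUL): stall FU — free A1,Mu0,Ld2,B0 rp3 wp2
slot 5 (BR): stall FU — free A1,Mu0,Ld2,B0 rp3 wp2
slot 6 (ALU): ISSUE — free A0,Mu0,Ld2,B0 rp1 wp1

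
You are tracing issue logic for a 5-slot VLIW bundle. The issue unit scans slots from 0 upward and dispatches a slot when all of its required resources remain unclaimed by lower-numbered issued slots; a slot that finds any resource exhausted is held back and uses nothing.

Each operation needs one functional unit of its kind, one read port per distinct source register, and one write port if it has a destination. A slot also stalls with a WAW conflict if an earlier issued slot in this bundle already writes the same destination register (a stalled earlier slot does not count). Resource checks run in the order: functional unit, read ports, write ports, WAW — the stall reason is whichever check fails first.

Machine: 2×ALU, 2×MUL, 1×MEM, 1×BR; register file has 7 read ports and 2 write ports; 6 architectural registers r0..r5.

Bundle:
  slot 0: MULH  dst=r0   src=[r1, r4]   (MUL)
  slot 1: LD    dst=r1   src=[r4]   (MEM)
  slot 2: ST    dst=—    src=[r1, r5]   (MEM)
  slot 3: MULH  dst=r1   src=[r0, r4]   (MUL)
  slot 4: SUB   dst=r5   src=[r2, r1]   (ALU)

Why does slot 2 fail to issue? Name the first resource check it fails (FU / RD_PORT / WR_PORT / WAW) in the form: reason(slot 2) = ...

reason(slot 2) = FU

slot 0 (MUL): ISSUE — free A2,Mu1,Ld1,B1 rp5 wp1
slot 1 (MEM): ISSUE — free A2,Mu1,Ld0,B1 rp4 wp0
slot 2 (MEM): stall FU — free A2,Mu1,Ld0,B1 rp4 wp0
slot 3 (MUL): stall WR_PORT — free A2,Mu1,Ld0,B1 rp4 wp0
slot 4 (ALU): stall WR_PORT — free A2,Mu1,Ld0,B1 rp4 wp0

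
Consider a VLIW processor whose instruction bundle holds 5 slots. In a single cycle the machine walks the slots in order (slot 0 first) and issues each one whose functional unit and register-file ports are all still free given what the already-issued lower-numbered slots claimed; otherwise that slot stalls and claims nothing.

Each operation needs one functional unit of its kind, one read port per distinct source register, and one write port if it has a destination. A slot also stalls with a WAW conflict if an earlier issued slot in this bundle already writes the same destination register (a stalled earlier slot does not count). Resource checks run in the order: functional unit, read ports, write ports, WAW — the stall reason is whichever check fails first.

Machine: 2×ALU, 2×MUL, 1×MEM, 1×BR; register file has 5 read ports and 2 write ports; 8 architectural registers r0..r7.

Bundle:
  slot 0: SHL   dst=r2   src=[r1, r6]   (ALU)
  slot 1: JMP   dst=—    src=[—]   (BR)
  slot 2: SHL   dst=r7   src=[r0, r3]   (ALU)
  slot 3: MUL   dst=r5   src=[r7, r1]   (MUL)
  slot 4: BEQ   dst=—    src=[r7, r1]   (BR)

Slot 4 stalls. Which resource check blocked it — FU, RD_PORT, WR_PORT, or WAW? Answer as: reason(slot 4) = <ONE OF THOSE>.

#0 ALU src=r1,r6 dispatched  <A:1 Mu:2 Ld:1 B:1 rd:3 wr:1>
#1 BR src=- dispatched  <A:1 Mu:2 Ld:1 B:0 rd:3 wr:1>
#2 ALU src=r0,r3 dispatched  <A:0 Mu:2 Ld:1 B:0 rd:1 wr:0>
#3 MUL src=r7,r1 held:RD_PORT  <A:0 Mu:2 Ld:1 B:0 rd:1 wr:0>
#4 BR src=r7,r1 held:FU  <A:0 Mu:2 Ld:1 B:0 rd:1 wr:0>

reason(slot 4) = FU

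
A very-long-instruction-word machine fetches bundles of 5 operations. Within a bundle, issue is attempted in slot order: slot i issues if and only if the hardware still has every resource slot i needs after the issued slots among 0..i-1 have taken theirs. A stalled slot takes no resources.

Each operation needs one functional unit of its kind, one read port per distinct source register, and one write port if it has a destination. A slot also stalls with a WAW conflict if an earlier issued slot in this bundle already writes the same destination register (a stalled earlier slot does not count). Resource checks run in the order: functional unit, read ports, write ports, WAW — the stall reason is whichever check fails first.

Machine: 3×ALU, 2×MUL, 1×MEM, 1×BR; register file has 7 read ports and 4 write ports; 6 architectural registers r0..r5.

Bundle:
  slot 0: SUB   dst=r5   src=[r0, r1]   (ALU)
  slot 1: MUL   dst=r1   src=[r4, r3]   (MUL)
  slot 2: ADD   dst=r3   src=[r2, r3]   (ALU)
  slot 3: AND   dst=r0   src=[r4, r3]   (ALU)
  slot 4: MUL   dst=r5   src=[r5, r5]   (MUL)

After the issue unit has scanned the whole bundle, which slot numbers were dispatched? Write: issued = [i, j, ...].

issued = [0, 1, 2]

#0 ALU src=r0,r1 dispatched  <A:2 Mu:2 Ld:1 B:1 rd:5 wr:3>
#1 MUL src=r4,r3 dispatched  <A:2 Mu:1 Ld:1 B:1 rd:3 wr:2>
#2 ALU src=r2,r3 dispatched  <A:1 Mu:1 Ld:1 B:1 rd:1 wr:1>
#3 ALU src=r4,r3 held:RD_PORT  <A:1 Mu:1 Ld:1 B:1 rd:1 wr:1>
#4 MUL src=r5,r5 held:WAW  <A:1 Mu:1 Ld:1 B:1 rd:1 wr:1>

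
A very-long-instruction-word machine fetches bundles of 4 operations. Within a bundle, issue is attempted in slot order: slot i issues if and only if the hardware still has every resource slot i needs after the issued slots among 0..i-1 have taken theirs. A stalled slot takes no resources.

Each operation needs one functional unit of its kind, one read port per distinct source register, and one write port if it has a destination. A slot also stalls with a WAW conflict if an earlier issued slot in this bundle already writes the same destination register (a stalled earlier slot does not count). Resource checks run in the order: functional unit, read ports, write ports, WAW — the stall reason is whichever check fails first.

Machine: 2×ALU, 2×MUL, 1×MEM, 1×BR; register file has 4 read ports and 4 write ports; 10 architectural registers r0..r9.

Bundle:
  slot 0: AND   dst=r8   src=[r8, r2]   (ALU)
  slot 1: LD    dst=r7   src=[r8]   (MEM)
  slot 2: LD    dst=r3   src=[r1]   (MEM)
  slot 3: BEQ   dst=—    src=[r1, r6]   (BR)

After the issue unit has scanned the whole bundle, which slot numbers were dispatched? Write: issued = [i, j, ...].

issued = [0, 1]

slot 0 (ALU): ISSUE — free A1,Mu2,Ld1,B1 rp2 wp3
slot 1 (MEM): ISSUE — free A1,Mu2,Ld0,B1 rp1 wp2
slot 2 (MEM): stall FU — free A1,Mu2,Ld0,B1 rp1 wp2
slot 3 (BR): stall RD_PORT — free A1,Mu2,Ld0,B1 rp1 wp2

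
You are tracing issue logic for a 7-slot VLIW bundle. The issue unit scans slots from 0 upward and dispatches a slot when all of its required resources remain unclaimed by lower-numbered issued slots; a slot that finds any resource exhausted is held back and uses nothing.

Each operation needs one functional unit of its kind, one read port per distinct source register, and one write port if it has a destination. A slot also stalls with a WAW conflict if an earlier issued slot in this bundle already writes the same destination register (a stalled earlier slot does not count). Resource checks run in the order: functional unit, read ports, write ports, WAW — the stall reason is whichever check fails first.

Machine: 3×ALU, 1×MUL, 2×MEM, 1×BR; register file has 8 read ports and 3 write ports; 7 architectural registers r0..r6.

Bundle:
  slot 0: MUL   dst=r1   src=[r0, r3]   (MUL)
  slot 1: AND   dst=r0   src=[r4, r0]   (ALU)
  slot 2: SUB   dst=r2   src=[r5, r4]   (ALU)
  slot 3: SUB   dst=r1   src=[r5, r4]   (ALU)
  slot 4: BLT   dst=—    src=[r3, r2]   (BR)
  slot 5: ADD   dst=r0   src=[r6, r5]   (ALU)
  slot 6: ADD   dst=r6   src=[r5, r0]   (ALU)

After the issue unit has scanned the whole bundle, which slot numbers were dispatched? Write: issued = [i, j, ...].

  0. MUL→r1 ⇒ go  {3A/0Mu/2Ld/1B | 6r 2w}
  1. ALU→r0 ⇒ go  {2A/0Mu/2Ld/1B | 4r 1w}
  2. ALU→r2 ⇒ go  {1A/0Mu/2Ld/1B | 2r 0w}
  3. ALU→r1 ⇒ no(WR_PORT)  {1A/0Mu/2Ld/1B | 2r 0w}
  4. BR ⇒ go  {1A/0Mu/2Ld/0B | 0r 0w}
  5. ALU→r0 ⇒ no(RD_PORT)  {1A/0Mu/2Ld/0B | 0r 0w}
  6. ALU→r6 ⇒ no(RD_PORT)  {1A/0Mu/2Ld/0B | 0r 0w}

issued = [0, 1, 2, 4]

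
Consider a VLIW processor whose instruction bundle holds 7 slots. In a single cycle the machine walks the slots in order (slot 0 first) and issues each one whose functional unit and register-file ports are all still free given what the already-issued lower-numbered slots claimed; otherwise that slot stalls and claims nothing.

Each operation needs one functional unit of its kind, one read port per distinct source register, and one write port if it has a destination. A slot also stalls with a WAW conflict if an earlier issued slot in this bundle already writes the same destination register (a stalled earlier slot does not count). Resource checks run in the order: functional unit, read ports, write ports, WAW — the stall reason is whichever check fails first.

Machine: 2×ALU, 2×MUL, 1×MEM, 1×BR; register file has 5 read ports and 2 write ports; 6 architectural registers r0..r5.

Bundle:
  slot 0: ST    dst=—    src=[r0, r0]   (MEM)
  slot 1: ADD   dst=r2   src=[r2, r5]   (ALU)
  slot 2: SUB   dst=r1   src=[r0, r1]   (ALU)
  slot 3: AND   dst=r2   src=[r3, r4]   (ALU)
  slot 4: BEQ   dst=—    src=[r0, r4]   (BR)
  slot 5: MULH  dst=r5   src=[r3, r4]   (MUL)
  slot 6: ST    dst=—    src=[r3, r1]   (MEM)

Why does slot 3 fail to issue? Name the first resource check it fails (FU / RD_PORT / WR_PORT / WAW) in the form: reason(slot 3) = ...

reason(slot 3) = FU

slot 0 (MEM): ISSUE — free A2,Mu2,Ld0,B1 rp4 wp2
slot 1 (ALU): ISSUE — free A1,Mu2,Ld0,B1 rp2 wp1
slot 2 (ALU): ISSUE — free A0,Mu2,Ld0,B1 rp0 wp0
slot 3 (ALU): stall FU — free A0,Mu2,Ld0,B1 rp0 wp0
slot 4 (BR): stall RD_PORT — free A0,Mu2,Ld0,B1 rp0 wp0
slot 5 (MUL): stall RD_PORT — free A0,Mu2,Ld0,B1 rp0 wp0
slot 6 (MEM): stall FU — free A0,Mu2,Ld0,B1 rp0 wp0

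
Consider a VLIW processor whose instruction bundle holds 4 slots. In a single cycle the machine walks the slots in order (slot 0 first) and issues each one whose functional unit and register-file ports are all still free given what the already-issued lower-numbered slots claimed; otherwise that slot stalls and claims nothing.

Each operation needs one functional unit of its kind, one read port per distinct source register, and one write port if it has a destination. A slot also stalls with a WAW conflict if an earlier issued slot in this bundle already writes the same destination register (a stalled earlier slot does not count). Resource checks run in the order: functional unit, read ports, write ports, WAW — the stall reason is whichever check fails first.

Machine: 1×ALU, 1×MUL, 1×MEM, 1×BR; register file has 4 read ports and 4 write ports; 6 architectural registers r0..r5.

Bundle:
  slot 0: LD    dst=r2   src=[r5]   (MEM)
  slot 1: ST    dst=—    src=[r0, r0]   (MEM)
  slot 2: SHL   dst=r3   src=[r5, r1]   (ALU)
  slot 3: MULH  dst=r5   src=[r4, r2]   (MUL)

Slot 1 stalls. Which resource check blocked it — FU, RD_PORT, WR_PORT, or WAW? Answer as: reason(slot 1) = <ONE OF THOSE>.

reason(slot 1) = FU

  0. MEM→r2 ⇒ go  {1A/1Mu/0Ld/1B | 3r 3w}
  1. MEM ⇒ no(FU)  {1A/1Mu/0Ld/1B | 3r 3w}
  2. ALU→r3 ⇒ go  {0A/1Mu/0Ld/1B | 1r 2w}
  3. MUL→r5 ⇒ no(RD_PORT)  {0A/1Mu/0Ld/1B | 1r 2w}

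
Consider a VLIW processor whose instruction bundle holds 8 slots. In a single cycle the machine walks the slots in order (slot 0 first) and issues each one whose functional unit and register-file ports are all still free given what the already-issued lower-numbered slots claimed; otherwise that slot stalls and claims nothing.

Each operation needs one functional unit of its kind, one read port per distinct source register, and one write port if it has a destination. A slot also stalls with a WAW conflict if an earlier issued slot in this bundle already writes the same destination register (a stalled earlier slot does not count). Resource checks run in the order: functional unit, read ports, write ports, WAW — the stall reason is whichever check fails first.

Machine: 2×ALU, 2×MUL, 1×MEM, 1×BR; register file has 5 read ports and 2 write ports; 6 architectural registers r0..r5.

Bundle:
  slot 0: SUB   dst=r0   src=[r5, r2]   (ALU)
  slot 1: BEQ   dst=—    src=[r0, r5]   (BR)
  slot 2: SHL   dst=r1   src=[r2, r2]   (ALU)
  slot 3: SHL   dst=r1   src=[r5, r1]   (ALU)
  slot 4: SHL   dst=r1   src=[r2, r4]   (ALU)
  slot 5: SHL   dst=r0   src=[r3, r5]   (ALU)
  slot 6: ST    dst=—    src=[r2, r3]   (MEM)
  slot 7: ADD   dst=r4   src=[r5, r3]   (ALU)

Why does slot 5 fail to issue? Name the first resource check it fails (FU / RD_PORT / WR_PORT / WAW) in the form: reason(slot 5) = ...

reason(slot 5) = FU

#0 ALU src=r5,r2 dispatched  <A:1 Mu:2 Ld:1 B:1 rd:3 wr:1>
#1 BR src=r0,r5 dispatched  <A:1 Mu:2 Ld:1 B:0 rd:1 wr:1>
#2 ALU src=r2,r2 dispatched  <A:0 Mu:2 Ld:1 B:0 rd:0 wr:0>
#3 ALU src=r5,r1 held:FU  <A:0 Mu:2 Ld:1 B:0 rd:0 wr:0>
#4 ALU src=r2,r4 held:FU  <A:0 Mu:2 Ld:1 B:0 rd:0 wr:0>
#5 ALU src=r3,r5 held:FU  <A:0 Mu:2 Ld:1 B:0 rd:0 wr:0>
#6 MEM src=r2,r3 held:RD_PORT  <A:0 Mu:2 Ld:1 B:0 rd:0 wr:0>
#7 ALU src=r5,r3 held:FU  <A:0 Mu:2 Ld:1 B:0 rd:0 wr:0>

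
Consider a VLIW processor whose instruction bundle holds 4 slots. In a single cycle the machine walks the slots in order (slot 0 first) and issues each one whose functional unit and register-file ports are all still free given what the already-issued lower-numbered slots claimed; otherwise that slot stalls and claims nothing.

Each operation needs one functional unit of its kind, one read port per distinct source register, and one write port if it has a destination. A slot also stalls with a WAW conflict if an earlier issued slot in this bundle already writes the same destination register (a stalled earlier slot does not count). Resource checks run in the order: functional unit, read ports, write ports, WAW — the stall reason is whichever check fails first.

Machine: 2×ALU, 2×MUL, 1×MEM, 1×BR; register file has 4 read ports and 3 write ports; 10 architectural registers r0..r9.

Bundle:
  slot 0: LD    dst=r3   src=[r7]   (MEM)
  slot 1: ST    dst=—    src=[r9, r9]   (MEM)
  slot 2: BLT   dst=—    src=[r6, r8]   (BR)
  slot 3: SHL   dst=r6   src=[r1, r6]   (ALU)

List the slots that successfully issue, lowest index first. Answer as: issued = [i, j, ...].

issued = [0, 2]

  0. MEM→r3 ⇒ go  {2A/2Mu/0Ld/1B | 3r 2w}
  1. MEM ⇒ no(FU)  {2A/2Mu/0Ld/1B | 3r 2w}
  2. BR ⇒ go  {2A/2Mu/0Ld/0B | 1r 2w}
  3. ALU→r6 ⇒ no(RD_PORT)  {2A/2Mu/0Ld/0B | 1r 2w}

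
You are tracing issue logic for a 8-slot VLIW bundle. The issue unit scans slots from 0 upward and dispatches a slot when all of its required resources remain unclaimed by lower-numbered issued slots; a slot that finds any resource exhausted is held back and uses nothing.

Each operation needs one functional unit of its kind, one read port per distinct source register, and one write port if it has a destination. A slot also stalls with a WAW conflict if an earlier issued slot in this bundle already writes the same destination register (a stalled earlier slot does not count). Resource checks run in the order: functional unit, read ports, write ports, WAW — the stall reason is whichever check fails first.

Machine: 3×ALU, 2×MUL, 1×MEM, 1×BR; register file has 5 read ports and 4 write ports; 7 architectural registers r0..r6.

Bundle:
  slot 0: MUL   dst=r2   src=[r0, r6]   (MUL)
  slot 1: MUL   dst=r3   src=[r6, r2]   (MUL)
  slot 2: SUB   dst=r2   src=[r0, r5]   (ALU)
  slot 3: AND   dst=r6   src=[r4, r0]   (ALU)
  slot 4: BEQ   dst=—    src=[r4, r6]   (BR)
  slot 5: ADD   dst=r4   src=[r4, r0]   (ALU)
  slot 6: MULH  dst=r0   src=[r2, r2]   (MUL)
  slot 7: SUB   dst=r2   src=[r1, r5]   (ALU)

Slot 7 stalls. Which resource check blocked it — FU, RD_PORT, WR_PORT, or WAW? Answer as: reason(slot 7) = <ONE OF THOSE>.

[0] MUL needs rd=2 wr=1: ok; after: ALU=3 MUL=1 MEM=1 BR=1, R=3, W=3
[1] MUL needs rd=2 wr=1: ok; after: ALU=3 MUL=0 MEM=1 BR=1, R=1, W=2
[2] ALU needs rd=2 wr=1: RD_PORT; after: ALU=3 MUL=0 MEM=1 BR=1, R=1, W=2
[3] ALU needs rd=2 wr=1: RD_PORT; after: ALU=3 MUL=0 MEM=1 BR=1, R=1, W=2
[4] BR needs rd=2 wr=0: RD_PORT; after: ALU=3 MUL=0 MEM=1 BR=1, R=1, W=2
[5] ALU needs rd=2 wr=1: RD_PORT; after: ALU=3 MUL=0 MEM=1 BR=1, R=1, W=2
[6] MUL needs rd=1 wr=1: FU; after: ALU=3 MUL=0 MEM=1 BR=1, R=1, W=2
[7] ALU needs rd=2 wr=1: RD_PORT; after: ALU=3 MUL=0 MEM=1 BR=1, R=1, W=2

reason(slot 7) = RD_PORT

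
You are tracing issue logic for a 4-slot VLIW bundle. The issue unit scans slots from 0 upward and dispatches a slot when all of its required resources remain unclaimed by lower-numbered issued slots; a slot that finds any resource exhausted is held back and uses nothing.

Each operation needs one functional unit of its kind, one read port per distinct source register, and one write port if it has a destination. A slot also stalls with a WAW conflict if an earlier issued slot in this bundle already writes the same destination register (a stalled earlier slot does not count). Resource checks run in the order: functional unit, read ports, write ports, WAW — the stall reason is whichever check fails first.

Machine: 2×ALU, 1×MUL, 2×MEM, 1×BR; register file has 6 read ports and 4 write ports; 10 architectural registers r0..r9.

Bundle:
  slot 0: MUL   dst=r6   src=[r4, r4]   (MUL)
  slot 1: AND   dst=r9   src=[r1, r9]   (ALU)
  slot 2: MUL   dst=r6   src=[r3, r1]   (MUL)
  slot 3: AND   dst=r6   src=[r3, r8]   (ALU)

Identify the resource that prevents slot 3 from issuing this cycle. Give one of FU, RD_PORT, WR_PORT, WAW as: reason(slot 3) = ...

#0 MUL src=r4,r4 dispatched  <A:2 Mu:0 Ld:2 B:1 rd:5 wr:3>
#1 ALU src=r1,r9 dispatched  <A:1 Mu:0 Ld:2 B:1 rd:3 wr:2>
#2 MUL src=r3,r1 held:FU  <A:1 Mu:0 Ld:2 B:1 rd:3 wr:2>
#3 ALU src=r3,r8 held:WAW  <A:1 Mu:0 Ld:2 B:1 rd:3 wr:2>

reason(slot 3) = WAW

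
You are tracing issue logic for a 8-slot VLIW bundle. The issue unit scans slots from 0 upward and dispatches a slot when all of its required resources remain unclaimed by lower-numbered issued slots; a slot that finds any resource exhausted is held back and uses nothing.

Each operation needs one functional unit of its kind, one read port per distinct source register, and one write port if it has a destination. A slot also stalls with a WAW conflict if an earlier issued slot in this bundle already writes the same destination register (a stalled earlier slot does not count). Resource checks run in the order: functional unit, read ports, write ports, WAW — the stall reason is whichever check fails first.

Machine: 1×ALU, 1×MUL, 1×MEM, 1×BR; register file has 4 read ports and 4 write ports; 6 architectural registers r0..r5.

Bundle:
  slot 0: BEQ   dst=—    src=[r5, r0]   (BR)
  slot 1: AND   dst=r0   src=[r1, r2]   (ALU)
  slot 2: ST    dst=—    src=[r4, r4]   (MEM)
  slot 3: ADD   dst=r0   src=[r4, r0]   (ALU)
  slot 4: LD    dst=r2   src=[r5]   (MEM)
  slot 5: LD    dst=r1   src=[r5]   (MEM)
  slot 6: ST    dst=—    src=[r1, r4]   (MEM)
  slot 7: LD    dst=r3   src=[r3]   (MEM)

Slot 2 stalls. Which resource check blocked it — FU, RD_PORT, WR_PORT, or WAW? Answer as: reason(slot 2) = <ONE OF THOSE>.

reason(slot 2) = RD_PORT

#0 BR src=r5,r0 dispatched  <A:1 Mu:1 Ld:1 B:0 rd:2 wr:4>
#1 ALU src=r1,r2 dispatched  <A:0 Mu:1 Ld:1 B:0 rd:0 wr:3>
#2 MEM src=r4,r4 held:RD_PORT  <A:0 Mu:1 Ld:1 B:0 rd:0 wr:3>
#3 ALU src=r4,r0 held:FU  <A:0 Mu:1 Ld:1 B:0 rd:0 wr:3>
#4 MEM src=r5 held:RD_PORT  <A:0 Mu:1 Ld:1 B:0 rd:0 wr:3>
#5 MEM src=r5 held:RD_PORT  <A:0 Mu:1 Ld:1 B:0 rd:0 wr:3>
#6 MEM src=r1,r4 held:RD_PORT  <A:0 Mu:1 Ld:1 B:0 rd:0 wr:3>
#7 MEM src=r3 held:RD_PORT  <A:0 Mu:1 Ld:1 B:0 rd:0 wr:3>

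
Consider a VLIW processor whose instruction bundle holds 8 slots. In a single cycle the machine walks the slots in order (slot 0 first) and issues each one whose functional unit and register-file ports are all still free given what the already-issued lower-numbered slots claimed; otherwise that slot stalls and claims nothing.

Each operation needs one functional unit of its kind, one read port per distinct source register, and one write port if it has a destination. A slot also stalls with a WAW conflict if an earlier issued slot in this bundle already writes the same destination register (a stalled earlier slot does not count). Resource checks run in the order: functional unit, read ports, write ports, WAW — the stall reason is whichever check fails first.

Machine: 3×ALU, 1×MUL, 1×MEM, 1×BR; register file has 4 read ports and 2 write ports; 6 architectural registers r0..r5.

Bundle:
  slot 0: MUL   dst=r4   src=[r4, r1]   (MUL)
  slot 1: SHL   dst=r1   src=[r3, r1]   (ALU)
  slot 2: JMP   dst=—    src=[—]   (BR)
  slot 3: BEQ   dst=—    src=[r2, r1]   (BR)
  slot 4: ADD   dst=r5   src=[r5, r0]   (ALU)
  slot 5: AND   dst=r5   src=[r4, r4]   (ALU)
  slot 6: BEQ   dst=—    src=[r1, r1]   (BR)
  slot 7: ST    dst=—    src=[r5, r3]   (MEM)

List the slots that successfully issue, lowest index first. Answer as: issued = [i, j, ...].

slot 0 (MUL): ISSUE — free A3,Mu0,Ld1,B1 rp2 wp1
slot 1 (ALU): ISSUE — free A2,Mu0,Ld1,B1 rp0 wp0
slot 2 (BR): ISSUE — free A2,Mu0,Ld1,B0 rp0 wp0
slot 3 (BR): stall FU — free A2,Mu0,Ld1,B0 rp0 wp0
slot 4 (ALU): stall RD_PORT — free A2,Mu0,Ld1,B0 rp0 wp0
slot 5 (ALU): stall RD_PORT — free A2,Mu0,Ld1,B0 rp0 wp0
slot 6 (BR): stall FU — free A2,Mu0,Ld1,B0 rp0 wp0
slot 7 (MEM): stall RD_PORT — free A2,Mu0,Ld1,B0 rp0 wp0

issued = [0, 1, 2]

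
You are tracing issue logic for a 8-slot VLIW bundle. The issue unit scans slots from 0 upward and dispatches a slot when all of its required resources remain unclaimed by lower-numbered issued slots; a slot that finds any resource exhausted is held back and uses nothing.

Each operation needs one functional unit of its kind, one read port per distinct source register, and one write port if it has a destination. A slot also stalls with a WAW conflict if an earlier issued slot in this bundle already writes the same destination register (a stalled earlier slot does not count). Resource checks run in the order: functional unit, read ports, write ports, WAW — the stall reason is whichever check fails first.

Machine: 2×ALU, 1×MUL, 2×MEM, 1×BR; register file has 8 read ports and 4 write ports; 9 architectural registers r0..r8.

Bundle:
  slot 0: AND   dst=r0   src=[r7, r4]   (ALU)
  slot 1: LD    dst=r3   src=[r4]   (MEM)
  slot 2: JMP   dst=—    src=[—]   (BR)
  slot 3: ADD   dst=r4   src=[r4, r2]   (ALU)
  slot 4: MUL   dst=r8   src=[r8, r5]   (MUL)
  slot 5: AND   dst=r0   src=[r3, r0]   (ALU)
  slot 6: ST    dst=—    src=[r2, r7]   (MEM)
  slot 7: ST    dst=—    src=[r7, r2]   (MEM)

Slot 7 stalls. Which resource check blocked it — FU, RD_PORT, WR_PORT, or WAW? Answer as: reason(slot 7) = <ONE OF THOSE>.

reason(slot 7) = RD_PORT

#0 ALU src=r7,r4 dispatched  <A:1 Mu:1 Ld:2 B:1 rd:6 wr:3>
#1 MEM src=r4 dispatched  <A:1 Mu:1 Ld:1 B:1 rd:5 wr:2>
#2 BR src=- dispatched  <A:1 Mu:1 Ld:1 B:0 rd:5 wr:2>
#3 ALU src=r4,r2 dispatched  <A:0 Mu:1 Ld:1 B:0 rd:3 wr:1>
#4 MUL src=r8,r5 dispatched  <A:0 Mu:0 Ld:1 B:0 rd:1 wr:0>
#5 ALU src=r3,r0 held:FU  <A:0 Mu:0 Ld:1 B:0 rd:1 wr:0>
#6 MEM src=r2,r7 held:RD_PORT  <A:0 Mu:0 Ld:1 B:0 rd:1 wr:0>
#7 MEM src=r7,r2 held:RD_PORT  <A:0 Mu:0 Ld:1 B:0 rd:1 wr:0>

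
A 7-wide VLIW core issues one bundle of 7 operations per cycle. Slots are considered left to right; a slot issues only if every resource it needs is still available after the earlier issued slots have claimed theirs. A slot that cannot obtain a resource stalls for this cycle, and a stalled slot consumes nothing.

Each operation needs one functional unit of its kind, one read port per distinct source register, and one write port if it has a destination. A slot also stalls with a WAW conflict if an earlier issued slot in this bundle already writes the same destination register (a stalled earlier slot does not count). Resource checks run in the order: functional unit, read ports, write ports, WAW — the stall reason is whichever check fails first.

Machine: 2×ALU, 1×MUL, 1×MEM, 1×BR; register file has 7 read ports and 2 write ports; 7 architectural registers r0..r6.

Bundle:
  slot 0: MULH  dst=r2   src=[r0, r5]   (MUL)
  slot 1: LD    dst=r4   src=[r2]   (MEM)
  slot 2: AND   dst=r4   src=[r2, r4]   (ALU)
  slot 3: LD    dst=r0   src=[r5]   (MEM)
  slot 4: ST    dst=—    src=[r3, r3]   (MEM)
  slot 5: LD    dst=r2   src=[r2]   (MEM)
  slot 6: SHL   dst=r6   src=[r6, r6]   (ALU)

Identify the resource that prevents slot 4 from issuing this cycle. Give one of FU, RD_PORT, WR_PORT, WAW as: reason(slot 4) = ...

slot 0 (MUL): ISSUE — free A2,Mu0,Ld1,B1 rp5 wp1
slot 1 (MEM): ISSUE — free A2,Mu0,Ld0,B1 rp4 wp0
slot 2 (ALU): stall WR_PORT — free A2,Mu0,Ld0,B1 rp4 wp0
slot 3 (MEM): stall FU — free A2,Mu0,Ld0,B1 rp4 wp0
slot 4 (MEM): stall FU — free A2,Mu0,Ld0,B1 rp4 wp0
slot 5 (MEM): stall FU — free A2,Mu0,Ld0,B1 rp4 wp0
slot 6 (ALU): stall WR_PORT — free A2,Mu0,Ld0,B1 rp4 wp0

reason(slot 4) = FU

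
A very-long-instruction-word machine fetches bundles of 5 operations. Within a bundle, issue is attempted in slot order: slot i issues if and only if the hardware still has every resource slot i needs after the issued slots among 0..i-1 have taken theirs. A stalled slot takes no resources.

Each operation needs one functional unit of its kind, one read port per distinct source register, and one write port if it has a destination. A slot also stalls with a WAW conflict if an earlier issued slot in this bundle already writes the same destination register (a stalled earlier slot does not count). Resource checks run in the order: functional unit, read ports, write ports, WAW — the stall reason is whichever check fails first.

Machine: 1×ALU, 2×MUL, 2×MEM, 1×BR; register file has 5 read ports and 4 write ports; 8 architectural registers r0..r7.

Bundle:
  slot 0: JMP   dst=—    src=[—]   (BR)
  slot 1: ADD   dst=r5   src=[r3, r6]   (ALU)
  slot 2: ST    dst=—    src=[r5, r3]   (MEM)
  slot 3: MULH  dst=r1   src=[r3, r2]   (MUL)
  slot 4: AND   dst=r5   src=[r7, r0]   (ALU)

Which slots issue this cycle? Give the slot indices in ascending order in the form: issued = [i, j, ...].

slot 0 (BR): ISSUE — free A1,Mu2,Ld2,B0 rp5 wp4
slot 1 (ALU): ISSUE — free A0,Mu2,Ld2,B0 rp3 wp3
slot 2 (MEM): ISSUE — free A0,Mu2,Ld1,B0 rp1 wp3
slot 3 (MUL): stall RD_PORT — free A0,Mu2,Ld1,B0 rp1 wp3
slot 4 (ALU): stall FU — free A0,Mu2,Ld1,B0 rp1 wp3

issued = [0, 1, 2]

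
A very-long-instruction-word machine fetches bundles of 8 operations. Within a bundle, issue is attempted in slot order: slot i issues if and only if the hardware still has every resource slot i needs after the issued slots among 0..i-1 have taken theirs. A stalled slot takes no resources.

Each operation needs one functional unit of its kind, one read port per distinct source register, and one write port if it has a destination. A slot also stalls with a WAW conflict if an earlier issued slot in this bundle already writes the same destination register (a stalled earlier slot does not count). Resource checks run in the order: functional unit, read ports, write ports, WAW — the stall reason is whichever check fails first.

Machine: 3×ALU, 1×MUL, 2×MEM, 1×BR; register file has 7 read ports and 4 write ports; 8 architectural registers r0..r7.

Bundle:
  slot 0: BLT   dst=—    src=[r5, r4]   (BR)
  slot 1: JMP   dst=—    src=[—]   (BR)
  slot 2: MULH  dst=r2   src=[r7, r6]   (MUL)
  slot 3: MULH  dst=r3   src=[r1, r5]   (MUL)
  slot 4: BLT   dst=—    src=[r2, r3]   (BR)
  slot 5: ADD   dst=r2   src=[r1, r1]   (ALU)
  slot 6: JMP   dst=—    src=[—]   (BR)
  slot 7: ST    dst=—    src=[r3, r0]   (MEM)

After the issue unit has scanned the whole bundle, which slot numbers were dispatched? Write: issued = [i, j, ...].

#0 BR src=r5,r4 dispatched  <A:3 Mu:1 Ld:2 B:0 rd:5 wr:4>
#1 BR src=- held:FU  <A:3 Mu:1 Ld:2 B:0 rd:5 wr:4>
#2 MUL src=r7,r6 dispatched  <A:3 Mu:0 Ld:2 B:0 rd:3 wr:3>
#3 MUL src=r1,r5 held:FU  <A:3 Mu:0 Ld:2 B:0 rd:3 wr:3>
#4 BR src=r2,r3 held:FU  <A:3 Mu:0 Ld:2 B:0 rd:3 wr:3>
#5 ALU src=r1,r1 held:WAW  <A:3 Mu:0 Ld:2 B:0 rd:3 wr:3>
#6 BR src=- held:FU  <A:3 Mu:0 Ld:2 B:0 rd:3 wr:3>
#7 MEM src=r3,r0 dispatched  <A:3 Mu:0 Ld:1 B:0 rd:1 wr:3>

issued = [0, 2, 7]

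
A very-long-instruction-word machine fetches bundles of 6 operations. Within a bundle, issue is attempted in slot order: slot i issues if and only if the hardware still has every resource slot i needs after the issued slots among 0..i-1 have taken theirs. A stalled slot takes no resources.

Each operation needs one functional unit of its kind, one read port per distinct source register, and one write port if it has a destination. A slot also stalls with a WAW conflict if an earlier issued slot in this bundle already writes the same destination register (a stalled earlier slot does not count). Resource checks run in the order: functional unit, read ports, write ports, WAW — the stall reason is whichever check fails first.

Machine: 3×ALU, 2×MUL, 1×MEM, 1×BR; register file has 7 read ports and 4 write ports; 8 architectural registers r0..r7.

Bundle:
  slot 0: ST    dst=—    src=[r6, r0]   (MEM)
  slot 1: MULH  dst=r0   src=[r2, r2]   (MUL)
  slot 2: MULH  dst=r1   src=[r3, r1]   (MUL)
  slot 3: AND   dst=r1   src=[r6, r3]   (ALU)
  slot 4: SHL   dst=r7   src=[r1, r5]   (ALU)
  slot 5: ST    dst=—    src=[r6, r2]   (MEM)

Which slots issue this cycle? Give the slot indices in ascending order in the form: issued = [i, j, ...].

issued = [0, 1, 2, 4]

(0) want 1×MEM +2rd +0wr — yes → AL3|MU2|ME0|BR1|rd5|wr4
(1) want 1×MUL +1rd +1wr — yes → AL3|MU1|ME0|BR1|rd4|wr3
(2) want 1×MUL +2rd +1wr — yes → AL3|MU0|ME0|BR1|rd2|wr2
(3) want 1×ALU +2rd +1wr — WAW → AL3|MU0|ME0|BR1|rd2|wr2
(4) want 1×ALU +2rd +1wr — yes → AL2|MU0|ME0|BR1|rd0|wr1
(5) want 1×MEM +2rd +0wr — FU → AL2|MU0|ME0|BR1|rd0|wr1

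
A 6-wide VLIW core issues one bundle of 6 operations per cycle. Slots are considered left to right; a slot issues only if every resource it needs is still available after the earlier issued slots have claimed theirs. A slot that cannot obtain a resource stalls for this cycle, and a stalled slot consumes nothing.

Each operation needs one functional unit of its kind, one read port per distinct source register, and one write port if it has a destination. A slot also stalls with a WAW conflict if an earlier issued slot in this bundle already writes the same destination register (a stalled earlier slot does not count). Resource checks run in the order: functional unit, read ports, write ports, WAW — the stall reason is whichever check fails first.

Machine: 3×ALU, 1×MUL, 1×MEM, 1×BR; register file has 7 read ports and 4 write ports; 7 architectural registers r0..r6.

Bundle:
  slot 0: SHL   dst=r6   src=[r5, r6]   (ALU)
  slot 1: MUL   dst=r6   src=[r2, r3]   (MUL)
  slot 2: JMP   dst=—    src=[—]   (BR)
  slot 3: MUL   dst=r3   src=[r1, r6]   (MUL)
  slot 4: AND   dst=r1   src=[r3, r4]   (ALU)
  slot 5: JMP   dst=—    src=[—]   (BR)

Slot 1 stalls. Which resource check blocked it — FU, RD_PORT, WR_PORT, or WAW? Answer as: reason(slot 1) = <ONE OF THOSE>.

reason(slot 1) = WAW

slot 0 (ALU): ISSUE — free A2,Mu1,Ld1,B1 rp5 wp3
slot 1 (MUL): stall WAW — free A2,Mu1,Ld1,B1 rp5 wp3
slot 2 (BR): ISSUE — free A2,Mu1,Ld1,B0 rp5 wp3
slot 3 (MUL): ISSUE — free A2,Mu0,Ld1,B0 rp3 wp2
slot 4 (ALU): ISSUE — free A1,Mu0,Ld1,B0 rp1 wp1
slot 5 (BR): stall FU — free A1,Mu0,Ld1,B0 rp1 wp1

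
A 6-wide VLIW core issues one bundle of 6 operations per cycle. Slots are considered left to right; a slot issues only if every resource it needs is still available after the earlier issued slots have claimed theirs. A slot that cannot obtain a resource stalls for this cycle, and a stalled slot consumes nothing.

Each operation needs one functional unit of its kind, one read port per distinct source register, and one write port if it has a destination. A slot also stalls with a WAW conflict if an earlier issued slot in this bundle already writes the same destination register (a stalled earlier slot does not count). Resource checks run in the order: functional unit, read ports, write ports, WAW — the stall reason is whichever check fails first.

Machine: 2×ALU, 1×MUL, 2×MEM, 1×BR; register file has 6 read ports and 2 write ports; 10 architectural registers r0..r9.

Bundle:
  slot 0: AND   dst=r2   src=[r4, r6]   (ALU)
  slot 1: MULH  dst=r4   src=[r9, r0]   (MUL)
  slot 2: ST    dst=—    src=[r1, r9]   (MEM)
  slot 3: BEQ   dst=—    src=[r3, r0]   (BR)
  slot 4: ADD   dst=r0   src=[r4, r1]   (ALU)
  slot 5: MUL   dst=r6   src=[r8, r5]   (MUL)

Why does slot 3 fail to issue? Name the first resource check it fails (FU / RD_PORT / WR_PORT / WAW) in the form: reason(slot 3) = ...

[0] ALU needs rd=2 wr=1: ok; after: ALU=1 MUL=1 MEM=2 BR=1, R=4, W=1
[1] MUL needs rd=2 wr=1: ok; after: ALU=1 MUL=0 MEM=2 BR=1, R=2, W=0
[2] MEM needs rd=2 wr=0: ok; after: ALU=1 MUL=0 MEM=1 BR=1, R=0, W=0
[3] BR needs rd=2 wr=0: RD_PORT; after: ALU=1 MUL=0 MEM=1 BR=1, R=0, W=0
[4] ALU needs rd=2 wr=1: RD_PORT; after: ALU=1 MUL=0 MEM=1 BR=1, R=0, W=0
[5] MUL needs rd=2 wr=1: FU; after: ALU=1 MUL=0 MEM=1 BR=1, R=0, W=0

reason(slot 3) = RD_PORT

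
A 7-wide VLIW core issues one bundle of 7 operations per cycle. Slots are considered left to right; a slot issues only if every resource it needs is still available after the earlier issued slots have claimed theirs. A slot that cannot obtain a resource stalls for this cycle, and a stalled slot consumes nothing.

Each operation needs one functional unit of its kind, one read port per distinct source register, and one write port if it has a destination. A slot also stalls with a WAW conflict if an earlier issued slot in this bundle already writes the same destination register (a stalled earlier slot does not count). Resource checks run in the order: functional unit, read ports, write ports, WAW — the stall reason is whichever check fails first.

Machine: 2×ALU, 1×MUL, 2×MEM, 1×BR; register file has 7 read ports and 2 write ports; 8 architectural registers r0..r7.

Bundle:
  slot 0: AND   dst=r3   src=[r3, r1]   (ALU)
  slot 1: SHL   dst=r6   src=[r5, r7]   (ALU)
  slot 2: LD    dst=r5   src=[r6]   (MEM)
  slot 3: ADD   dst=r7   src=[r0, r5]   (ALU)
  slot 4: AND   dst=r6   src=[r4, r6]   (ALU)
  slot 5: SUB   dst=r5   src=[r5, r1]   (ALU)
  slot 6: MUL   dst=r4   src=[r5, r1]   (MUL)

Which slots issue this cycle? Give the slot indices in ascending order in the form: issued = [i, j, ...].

issued = [0, 1]

(0) want 1×ALU +2rd +1wr — yes → AL1|MU1|ME2|BR1|rd5|wr1
(1) want 1×ALU +2rd +1wr — yes → AL0|MU1|ME2|BR1|rd3|wr0
(2) want 1×MEM +1rd +1wr — WR_PORT → AL0|MU1|ME2|BR1|rd3|wr0
(3) want 1×ALU +2rd +1wr — FU → AL0|MU1|ME2|BR1|rd3|wr0
(4) want 1×ALU +2rd +1wr — FU → AL0|MU1|ME2|BR1|rd3|wr0
(5) want 1×ALU +2rd +1wr — FU → AL0|MU1|ME2|BR1|rd3|wr0
(6) want 1×MUL +2rd +1wr — WR_PORT → AL0|MU1|ME2|BR1|rd3|wr0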